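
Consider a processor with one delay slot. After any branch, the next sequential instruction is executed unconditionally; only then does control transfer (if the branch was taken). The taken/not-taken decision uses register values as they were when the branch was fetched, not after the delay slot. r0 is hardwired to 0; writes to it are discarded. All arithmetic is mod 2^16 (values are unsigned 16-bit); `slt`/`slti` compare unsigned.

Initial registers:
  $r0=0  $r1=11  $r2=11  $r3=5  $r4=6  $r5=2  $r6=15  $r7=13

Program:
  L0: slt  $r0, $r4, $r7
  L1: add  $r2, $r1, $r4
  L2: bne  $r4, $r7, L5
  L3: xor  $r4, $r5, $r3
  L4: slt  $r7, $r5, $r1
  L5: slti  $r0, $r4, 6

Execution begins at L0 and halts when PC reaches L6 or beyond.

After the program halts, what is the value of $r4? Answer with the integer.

[0] slt  $r0, $r4, $r7  →  {$r0:0, $r1:11, $r2:11, $r3:5, $r4:6, $r5:2, $r6:15, $r7:13}
[1] add  $r2, $r1, $r4  →  {$r0:0, $r1:11, $r2:17, $r3:5, $r4:6, $r5:2, $r6:15, $r7:13}
[2] bne  $r4, $r7, L5  →  {$r0:0, $r1:11, $r2:17, $r3:5, $r4:6, $r5:2, $r6:15, $r7:13}  ⟨branch taken⟩
[3] xor  $r4, $r5, $r3  →  {$r0:0, $r1:11, $r2:17, $r3:5, $r4:7, $r5:2, $r6:15, $r7:13}
[5] slti  $r0, $r4, 6  →  {$r0:0, $r1:11, $r2:17, $r3:5, $r4:7, $r5:2, $r6:15, $r7:13}

7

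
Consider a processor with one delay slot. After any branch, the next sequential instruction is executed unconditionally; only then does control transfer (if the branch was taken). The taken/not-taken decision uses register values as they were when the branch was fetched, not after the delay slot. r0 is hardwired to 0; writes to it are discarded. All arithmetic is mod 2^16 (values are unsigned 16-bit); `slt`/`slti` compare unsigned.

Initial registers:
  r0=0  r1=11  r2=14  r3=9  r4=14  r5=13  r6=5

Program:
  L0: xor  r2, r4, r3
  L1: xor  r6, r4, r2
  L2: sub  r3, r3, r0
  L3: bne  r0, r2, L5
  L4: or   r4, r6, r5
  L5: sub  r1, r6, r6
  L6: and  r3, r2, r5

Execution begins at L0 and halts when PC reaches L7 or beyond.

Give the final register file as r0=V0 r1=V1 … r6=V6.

r0=0 r1=0 r2=7 r3=5 r4=13 r5=13 r6=9

  step pc=0: xor  r2, r4, r3  regs=(0,11,7,9,14,13,5)
  step pc=1: xor  r6, r4, r2  regs=(0,11,7,9,14,13,9)
  step pc=2: sub  r3, r3, r0  regs=(0,11,7,9,14,13,9)
  step pc=3: bne  r0, r2, L5  cond=T  regs=(0,11,7,9,14,13,9)
  step pc=4: or   r4, r6, r5  regs=(0,11,7,9,13,13,9)
  step pc=5: sub  r1, r6, r6  regs=(0,0,7,9,13,13,9)
  step pc=6: and  r3, r2, r5  regs=(0,0,7,5,13,13,9)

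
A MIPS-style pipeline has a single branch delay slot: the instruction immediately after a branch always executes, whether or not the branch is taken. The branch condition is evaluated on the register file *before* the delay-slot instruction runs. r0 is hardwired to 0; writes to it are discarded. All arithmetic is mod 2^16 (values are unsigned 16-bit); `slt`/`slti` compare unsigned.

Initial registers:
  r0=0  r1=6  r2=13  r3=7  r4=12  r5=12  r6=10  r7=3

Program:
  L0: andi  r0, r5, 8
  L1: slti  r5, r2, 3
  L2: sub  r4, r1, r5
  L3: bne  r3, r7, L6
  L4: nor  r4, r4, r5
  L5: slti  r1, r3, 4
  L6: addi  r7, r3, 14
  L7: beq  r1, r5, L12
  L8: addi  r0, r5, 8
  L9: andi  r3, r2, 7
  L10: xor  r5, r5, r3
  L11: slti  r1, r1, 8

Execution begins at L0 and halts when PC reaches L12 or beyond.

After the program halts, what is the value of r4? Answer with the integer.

65529

#0 andi  r0, r5, 8 ; 0/6/13/7/12/12/10/3
#1 slti  r5, r2, 3 ; 0/6/13/7/12/0/10/3
#2 sub  r4, r1, r5 ; 0/6/13/7/6/0/10/3
#3 bne  r3, r7, L6 ; 0/6/13/7/6/0/10/3 ; →target
#4 nor  r4, r4, r5 ; 0/6/13/7/65529/0/10/3
#6 addi  r7, r3, 14 ; 0/6/13/7/65529/0/10/21
#7 beq  r1, r5, L12 ; 0/6/13/7/65529/0/10/21 ; →fallthru
#8 addi  r0, r5, 8 ; 0/6/13/7/65529/0/10/21
#9 andi  r3, r2, 7 ; 0/6/13/5/65529/0/10/21
#10 xor  r5, r5, r3 ; 0/6/13/5/65529/5/10/21
#11 slti  r1, r1, 8 ; 0/1/13/5/65529/5/10/21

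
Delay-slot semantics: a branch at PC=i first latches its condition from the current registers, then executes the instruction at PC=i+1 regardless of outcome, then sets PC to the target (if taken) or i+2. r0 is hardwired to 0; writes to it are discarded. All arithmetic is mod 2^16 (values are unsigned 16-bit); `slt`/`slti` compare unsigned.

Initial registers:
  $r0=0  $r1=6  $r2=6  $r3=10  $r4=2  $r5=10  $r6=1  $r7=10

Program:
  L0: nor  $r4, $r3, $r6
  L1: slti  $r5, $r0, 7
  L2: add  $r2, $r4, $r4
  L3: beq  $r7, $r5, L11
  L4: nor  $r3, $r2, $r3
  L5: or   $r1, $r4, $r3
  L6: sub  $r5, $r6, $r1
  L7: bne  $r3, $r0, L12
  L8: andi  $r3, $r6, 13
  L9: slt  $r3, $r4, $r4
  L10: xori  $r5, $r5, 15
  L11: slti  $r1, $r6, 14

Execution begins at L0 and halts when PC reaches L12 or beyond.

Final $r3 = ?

#0 nor  $r4, $r3, $r6 ; 0/6/6/10/65524/10/1/10
#1 slti  $r5, $r0, 7 ; 0/6/6/10/65524/1/1/10
#2 add  $r2, $r4, $r4 ; 0/6/65512/10/65524/1/1/10
#3 beq  $r7, $r5, L11 ; 0/6/65512/10/65524/1/1/10 ; →fallthru
#4 nor  $r3, $r2, $r3 ; 0/6/65512/21/65524/1/1/10
#5 or   $r1, $r4, $r3 ; 0/65525/65512/21/65524/1/1/10
#6 sub  $r5, $r6, $r1 ; 0/65525/65512/21/65524/12/1/10
#7 bne  $r3, $r0, L12 ; 0/65525/65512/21/65524/12/1/10 ; →target
#8 andi  $r3, $r6, 13 ; 0/65525/65512/1/65524/12/1/10

1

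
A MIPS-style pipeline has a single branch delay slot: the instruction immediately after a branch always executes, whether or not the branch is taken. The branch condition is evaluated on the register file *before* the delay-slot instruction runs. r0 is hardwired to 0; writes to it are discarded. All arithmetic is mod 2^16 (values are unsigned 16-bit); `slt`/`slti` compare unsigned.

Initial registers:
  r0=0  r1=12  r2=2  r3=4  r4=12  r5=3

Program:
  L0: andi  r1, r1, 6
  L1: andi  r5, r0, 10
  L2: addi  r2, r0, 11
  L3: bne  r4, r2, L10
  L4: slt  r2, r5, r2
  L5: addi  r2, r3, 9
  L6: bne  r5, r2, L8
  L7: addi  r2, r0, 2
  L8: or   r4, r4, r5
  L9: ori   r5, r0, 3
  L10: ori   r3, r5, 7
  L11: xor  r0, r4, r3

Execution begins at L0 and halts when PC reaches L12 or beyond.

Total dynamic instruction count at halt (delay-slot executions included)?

[0] andi  r1, r1, 6  →  {r0:0, r1:4, r2:2, r3:4, r4:12, r5:3}
[1] andi  r5, r0, 10  →  {r0:0, r1:4, r2:2, r3:4, r4:12, r5:0}
[2] addi  r2, r0, 11  →  {r0:0, r1:4, r2:11, r3:4, r4:12, r5:0}
[3] bne  r4, r2, L10  →  {r0:0, r1:4, r2:11, r3:4, r4:12, r5:0}  ⟨branch taken⟩
[4] slt  r2, r5, r2  →  {r0:0, r1:4, r2:1, r3:4, r4:12, r5:0}
[10] ori   r3, r5, 7  →  {r0:0, r1:4, r2:1, r3:7, r4:12, r5:0}
[11] xor  r0, r4, r3  →  {r0:0, r1:4, r2:1, r3:7, r4:12, r5:0}

7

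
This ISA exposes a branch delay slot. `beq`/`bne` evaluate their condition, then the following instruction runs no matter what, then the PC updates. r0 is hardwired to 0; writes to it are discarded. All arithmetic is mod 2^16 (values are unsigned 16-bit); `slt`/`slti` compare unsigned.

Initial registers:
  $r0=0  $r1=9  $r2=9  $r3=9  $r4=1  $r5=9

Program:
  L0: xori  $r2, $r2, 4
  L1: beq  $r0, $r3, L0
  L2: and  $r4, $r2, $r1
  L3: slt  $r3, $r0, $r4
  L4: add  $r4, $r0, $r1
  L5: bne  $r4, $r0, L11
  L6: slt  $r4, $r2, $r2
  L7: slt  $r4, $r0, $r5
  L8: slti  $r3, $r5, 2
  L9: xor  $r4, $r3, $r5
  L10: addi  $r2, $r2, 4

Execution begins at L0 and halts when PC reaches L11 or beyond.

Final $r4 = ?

0

PC=0  xori  $r2, $r2, 4      | $r0=0 $r1=9 $r2=13 $r3=9 $r4=1 $r5=9
PC=1  beq  $r0, $r3, L0      | $r0=0 $r1=9 $r2=13 $r3=9 $r4=1 $r5=9  [not taken]
PC=2  and  $r4, $r2, $r1     | $r0=0 $r1=9 $r2=13 $r3=9 $r4=9 $r5=9
PC=3  slt  $r3, $r0, $r4     | $r0=0 $r1=9 $r2=13 $r3=1 $r4=9 $r5=9
PC=4  add  $r4, $r0, $r1     | $r0=0 $r1=9 $r2=13 $r3=1 $r4=9 $r5=9
PC=5  bne  $r4, $r0, L11     | $r0=0 $r1=9 $r2=13 $r3=1 $r4=9 $r5=9  [TAKEN]
PC=6  slt  $r4, $r2, $r2     | $r0=0 $r1=9 $r2=13 $r3=1 $r4=0 $r5=9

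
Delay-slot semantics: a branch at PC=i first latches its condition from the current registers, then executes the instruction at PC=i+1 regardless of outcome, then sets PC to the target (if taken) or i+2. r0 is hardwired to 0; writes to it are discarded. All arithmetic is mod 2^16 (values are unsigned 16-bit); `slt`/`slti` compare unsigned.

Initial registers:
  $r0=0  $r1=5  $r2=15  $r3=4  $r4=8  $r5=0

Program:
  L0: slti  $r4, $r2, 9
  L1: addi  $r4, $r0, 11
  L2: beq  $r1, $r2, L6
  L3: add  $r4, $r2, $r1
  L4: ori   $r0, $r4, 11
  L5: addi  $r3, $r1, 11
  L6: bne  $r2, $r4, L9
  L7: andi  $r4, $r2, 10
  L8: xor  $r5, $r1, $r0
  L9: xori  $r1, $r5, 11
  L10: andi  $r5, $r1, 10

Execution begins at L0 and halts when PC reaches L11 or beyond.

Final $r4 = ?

#0 slti  $r4, $r2, 9 ; 0/5/15/4/0/0
#1 addi  $r4, $r0, 11 ; 0/5/15/4/11/0
#2 beq  $r1, $r2, L6 ; 0/5/15/4/11/0 ; →fallthru
#3 add  $r4, $r2, $r1 ; 0/5/15/4/20/0
#4 ori   $r0, $r4, 11 ; 0/5/15/4/20/0
#5 addi  $r3, $r1, 11 ; 0/5/15/16/20/0
#6 bne  $r2, $r4, L9 ; 0/5/15/16/20/0 ; →target
#7 andi  $r4, $r2, 10 ; 0/5/15/16/10/0
#9 xori  $r1, $r5, 11 ; 0/11/15/16/10/0
#10 andi  $r5, $r1, 10 ; 0/11/15/16/10/10

10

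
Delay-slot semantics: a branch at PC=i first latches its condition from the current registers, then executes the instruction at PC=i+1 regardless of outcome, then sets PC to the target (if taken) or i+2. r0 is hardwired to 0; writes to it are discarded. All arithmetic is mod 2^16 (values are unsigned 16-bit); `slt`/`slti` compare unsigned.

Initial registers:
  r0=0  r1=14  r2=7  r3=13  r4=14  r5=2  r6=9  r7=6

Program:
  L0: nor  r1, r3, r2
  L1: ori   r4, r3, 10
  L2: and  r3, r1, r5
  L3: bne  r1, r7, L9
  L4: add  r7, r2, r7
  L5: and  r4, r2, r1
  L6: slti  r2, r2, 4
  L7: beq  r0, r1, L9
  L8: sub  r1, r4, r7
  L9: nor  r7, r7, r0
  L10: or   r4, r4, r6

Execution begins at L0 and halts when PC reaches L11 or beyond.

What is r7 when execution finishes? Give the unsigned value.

65522

PC=0  nor  r1, r3, r2        | r0=0 r1=65520 r2=7 r3=13 r4=14 r5=2 r6=9 r7=6
PC=1  ori   r4, r3, 10       | r0=0 r1=65520 r2=7 r3=13 r4=15 r5=2 r6=9 r7=6
PC=2  and  r3, r1, r5        | r0=0 r1=65520 r2=7 r3=0 r4=15 r5=2 r6=9 r7=6
PC=3  bne  r1, r7, L9        | r0=0 r1=65520 r2=7 r3=0 r4=15 r5=2 r6=9 r7=6  [TAKEN]
PC=4  add  r7, r2, r7        | r0=0 r1=65520 r2=7 r3=0 r4=15 r5=2 r6=9 r7=13
PC=9  nor  r7, r7, r0        | r0=0 r1=65520 r2=7 r3=0 r4=15 r5=2 r6=9 r7=65522
PC=10 or   r4, r4, r6        | r0=0 r1=65520 r2=7 r3=0 r4=15 r5=2 r6=9 r7=65522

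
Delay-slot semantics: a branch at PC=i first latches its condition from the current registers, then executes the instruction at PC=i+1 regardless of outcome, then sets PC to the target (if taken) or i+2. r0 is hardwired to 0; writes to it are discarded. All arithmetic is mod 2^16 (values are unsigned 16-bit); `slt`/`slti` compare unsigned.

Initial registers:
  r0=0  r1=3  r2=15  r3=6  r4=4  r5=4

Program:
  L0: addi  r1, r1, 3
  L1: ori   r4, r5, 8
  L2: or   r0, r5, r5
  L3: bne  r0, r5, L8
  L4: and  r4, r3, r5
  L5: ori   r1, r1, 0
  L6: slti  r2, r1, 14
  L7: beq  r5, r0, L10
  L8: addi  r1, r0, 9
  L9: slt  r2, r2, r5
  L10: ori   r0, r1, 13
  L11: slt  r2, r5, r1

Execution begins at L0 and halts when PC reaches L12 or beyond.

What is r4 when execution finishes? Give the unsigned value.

4

#0 addi  r1, r1, 3 ; 0/6/15/6/4/4
#1 ori   r4, r5, 8 ; 0/6/15/6/12/4
#2 or   r0, r5, r5 ; 0/6/15/6/12/4
#3 bne  r0, r5, L8 ; 0/6/15/6/12/4 ; →target
#4 and  r4, r3, r5 ; 0/6/15/6/4/4
#8 addi  r1, r0, 9 ; 0/9/15/6/4/4
#9 slt  r2, r2, r5 ; 0/9/0/6/4/4
#10 ori   r0, r1, 13 ; 0/9/0/6/4/4
#11 slt  r2, r5, r1 ; 0/9/1/6/4/4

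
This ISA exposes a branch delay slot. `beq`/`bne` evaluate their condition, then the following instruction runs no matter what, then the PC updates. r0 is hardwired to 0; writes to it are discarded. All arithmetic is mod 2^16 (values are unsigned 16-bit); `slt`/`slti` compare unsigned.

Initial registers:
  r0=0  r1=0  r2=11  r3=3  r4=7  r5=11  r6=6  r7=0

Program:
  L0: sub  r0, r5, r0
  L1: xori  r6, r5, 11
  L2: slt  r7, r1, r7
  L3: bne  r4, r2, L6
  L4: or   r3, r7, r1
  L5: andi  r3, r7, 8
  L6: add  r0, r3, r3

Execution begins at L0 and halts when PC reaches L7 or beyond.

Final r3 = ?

PC=0  sub  r0, r5, r0        | r0=0 r1=0 r2=11 r3=3 r4=7 r5=11 r6=6 r7=0
PC=1  xori  r6, r5, 11       | r0=0 r1=0 r2=11 r3=3 r4=7 r5=11 r6=0 r7=0
PC=2  slt  r7, r1, r7        | r0=0 r1=0 r2=11 r3=3 r4=7 r5=11 r6=0 r7=0
PC=3  bne  r4, r2, L6        | r0=0 r1=0 r2=11 r3=3 r4=7 r5=11 r6=0 r7=0  [TAKEN]
PC=4  or   r3, r7, r1        | r0=0 r1=0 r2=11 r3=0 r4=7 r5=11 r6=0 r7=0
PC=6  add  r0, r3, r3        | r0=0 r1=0 r2=11 r3=0 r4=7 r5=11 r6=0 r7=0

0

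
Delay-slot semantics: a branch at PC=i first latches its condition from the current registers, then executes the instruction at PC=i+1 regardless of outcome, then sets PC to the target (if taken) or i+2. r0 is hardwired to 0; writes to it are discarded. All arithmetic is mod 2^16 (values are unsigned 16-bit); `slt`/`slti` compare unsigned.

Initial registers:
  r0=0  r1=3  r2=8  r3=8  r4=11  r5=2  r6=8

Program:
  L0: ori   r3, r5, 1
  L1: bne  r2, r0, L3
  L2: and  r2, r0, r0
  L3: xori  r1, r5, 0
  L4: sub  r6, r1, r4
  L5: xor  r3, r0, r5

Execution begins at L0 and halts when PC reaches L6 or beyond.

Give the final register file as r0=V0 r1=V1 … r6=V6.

#0 ori   r3, r5, 1 ; 0/3/8/3/11/2/8
#1 bne  r2, r0, L3 ; 0/3/8/3/11/2/8 ; →target
#2 and  r2, r0, r0 ; 0/3/0/3/11/2/8
#3 xori  r1, r5, 0 ; 0/2/0/3/11/2/8
#4 sub  r6, r1, r4 ; 0/2/0/3/11/2/65527
#5 xor  r3, r0, r5 ; 0/2/0/2/11/2/65527

r0=0 r1=2 r2=0 r3=2 r4=11 r5=2 r6=65527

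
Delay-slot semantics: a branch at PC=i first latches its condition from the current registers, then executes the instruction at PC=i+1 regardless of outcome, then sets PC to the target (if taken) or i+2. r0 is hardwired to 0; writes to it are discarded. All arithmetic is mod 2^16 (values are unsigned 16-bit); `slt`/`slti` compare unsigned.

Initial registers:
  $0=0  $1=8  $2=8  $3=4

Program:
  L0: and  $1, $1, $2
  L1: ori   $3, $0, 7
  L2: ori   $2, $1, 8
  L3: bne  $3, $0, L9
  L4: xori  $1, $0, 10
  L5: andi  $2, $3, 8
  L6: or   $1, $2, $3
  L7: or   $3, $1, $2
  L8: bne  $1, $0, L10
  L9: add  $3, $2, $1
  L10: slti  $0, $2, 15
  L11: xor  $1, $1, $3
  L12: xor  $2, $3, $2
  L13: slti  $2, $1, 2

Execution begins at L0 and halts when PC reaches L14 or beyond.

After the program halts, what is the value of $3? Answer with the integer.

18

[0] and  $1, $1, $2  →  {$0:0, $1:8, $2:8, $3:4}
[1] ori   $3, $0, 7  →  {$0:0, $1:8, $2:8, $3:7}
[2] ori   $2, $1, 8  →  {$0:0, $1:8, $2:8, $3:7}
[3] bne  $3, $0, L9  →  {$0:0, $1:8, $2:8, $3:7}  ⟨branch taken⟩
[4] xori  $1, $0, 10  →  {$0:0, $1:10, $2:8, $3:7}
[9] add  $3, $2, $1  →  {$0:0, $1:10, $2:8, $3:18}
[10] slti  $0, $2, 15  →  {$0:0, $1:10, $2:8, $3:18}
[11] xor  $1, $1, $3  →  {$0:0, $1:24, $2:8, $3:18}
[12] xor  $2, $3, $2  →  {$0:0, $1:24, $2:26, $3:18}
[13] slti  $2, $1, 2  →  {$0:0, $1:24, $2:0, $3:18}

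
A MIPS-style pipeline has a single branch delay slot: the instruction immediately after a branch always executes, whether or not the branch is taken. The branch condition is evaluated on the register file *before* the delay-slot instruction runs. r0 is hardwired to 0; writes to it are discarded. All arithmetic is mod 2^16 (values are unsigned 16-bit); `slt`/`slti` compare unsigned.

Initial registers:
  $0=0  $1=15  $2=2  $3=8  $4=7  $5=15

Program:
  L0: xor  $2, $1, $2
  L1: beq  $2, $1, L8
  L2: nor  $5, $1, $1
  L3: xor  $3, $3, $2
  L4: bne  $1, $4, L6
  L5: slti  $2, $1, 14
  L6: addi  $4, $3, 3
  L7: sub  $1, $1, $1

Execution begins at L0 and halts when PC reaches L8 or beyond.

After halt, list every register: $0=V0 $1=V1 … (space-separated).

$0=0 $1=0 $2=0 $3=5 $4=8 $5=65520

PC=0  xor  $2, $1, $2        | $0=0 $1=15 $2=13 $3=8 $4=7 $5=15
PC=1  beq  $2, $1, L8        | $0=0 $1=15 $2=13 $3=8 $4=7 $5=15  [not taken]
PC=2  nor  $5, $1, $1        | $0=0 $1=15 $2=13 $3=8 $4=7 $5=65520
PC=3  xor  $3, $3, $2        | $0=0 $1=15 $2=13 $3=5 $4=7 $5=65520
PC=4  bne  $1, $4, L6        | $0=0 $1=15 $2=13 $3=5 $4=7 $5=65520  [TAKEN]
PC=5  slti  $2, $1, 14       | $0=0 $1=15 $2=0 $3=5 $4=7 $5=65520
PC=6  addi  $4, $3, 3        | $0=0 $1=15 $2=0 $3=5 $4=8 $5=65520
PC=7  sub  $1, $1, $1        | $0=0 $1=0 $2=0 $3=5 $4=8 $5=65520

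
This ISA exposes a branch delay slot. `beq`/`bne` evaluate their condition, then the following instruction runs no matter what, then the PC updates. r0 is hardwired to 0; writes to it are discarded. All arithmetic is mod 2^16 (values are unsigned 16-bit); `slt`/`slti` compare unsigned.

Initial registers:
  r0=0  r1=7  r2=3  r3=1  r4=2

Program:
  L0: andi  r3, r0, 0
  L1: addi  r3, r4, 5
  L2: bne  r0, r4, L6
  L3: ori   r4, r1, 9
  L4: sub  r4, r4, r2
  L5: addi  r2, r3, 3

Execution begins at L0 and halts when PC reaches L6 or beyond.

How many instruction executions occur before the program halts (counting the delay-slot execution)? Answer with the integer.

[0] andi  r3, r0, 0  →  {r0:0, r1:7, r2:3, r3:0, r4:2}
[1] addi  r3, r4, 5  →  {r0:0, r1:7, r2:3, r3:7, r4:2}
[2] bne  r0, r4, L6  →  {r0:0, r1:7, r2:3, r3:7, r4:2}  ⟨branch taken⟩
[3] ori   r4, r1, 9  →  {r0:0, r1:7, r2:3, r3:7, r4:15}

4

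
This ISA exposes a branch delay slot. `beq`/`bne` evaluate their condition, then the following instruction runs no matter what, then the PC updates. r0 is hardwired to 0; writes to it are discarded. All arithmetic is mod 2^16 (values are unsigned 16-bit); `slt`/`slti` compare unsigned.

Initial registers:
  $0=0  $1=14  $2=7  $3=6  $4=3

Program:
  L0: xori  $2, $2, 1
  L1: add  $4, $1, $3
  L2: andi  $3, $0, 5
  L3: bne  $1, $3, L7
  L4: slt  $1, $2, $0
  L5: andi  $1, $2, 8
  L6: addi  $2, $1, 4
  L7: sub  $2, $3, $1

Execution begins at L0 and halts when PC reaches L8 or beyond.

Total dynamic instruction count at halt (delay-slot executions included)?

[0] xori  $2, $2, 1  →  {$0:0, $1:14, $2:6, $3:6, $4:3}
[1] add  $4, $1, $3  →  {$0:0, $1:14, $2:6, $3:6, $4:20}
[2] andi  $3, $0, 5  →  {$0:0, $1:14, $2:6, $3:0, $4:20}
[3] bne  $1, $3, L7  →  {$0:0, $1:14, $2:6, $3:0, $4:20}  ⟨branch taken⟩
[4] slt  $1, $2, $0  →  {$0:0, $1:0, $2:6, $3:0, $4:20}
[7] sub  $2, $3, $1  →  {$0:0, $1:0, $2:0, $3:0, $4:20}

6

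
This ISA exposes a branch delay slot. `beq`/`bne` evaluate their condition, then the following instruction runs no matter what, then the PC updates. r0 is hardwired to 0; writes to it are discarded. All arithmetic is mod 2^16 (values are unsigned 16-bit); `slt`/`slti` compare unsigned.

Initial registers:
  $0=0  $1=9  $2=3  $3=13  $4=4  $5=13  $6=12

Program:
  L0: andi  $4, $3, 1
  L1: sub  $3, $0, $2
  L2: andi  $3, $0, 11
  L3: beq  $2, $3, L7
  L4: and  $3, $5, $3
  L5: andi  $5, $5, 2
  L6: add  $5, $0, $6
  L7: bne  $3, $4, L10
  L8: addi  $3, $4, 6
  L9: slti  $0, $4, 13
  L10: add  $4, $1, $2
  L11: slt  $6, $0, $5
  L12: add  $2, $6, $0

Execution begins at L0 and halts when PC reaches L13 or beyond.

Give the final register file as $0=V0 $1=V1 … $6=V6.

#0 andi  $4, $3, 1 ; 0/9/3/13/1/13/12
#1 sub  $3, $0, $2 ; 0/9/3/65533/1/13/12
#2 andi  $3, $0, 11 ; 0/9/3/0/1/13/12
#3 beq  $2, $3, L7 ; 0/9/3/0/1/13/12 ; →fallthru
#4 and  $3, $5, $3 ; 0/9/3/0/1/13/12
#5 andi  $5, $5, 2 ; 0/9/3/0/1/0/12
#6 add  $5, $0, $6 ; 0/9/3/0/1/12/12
#7 bne  $3, $4, L10 ; 0/9/3/0/1/12/12 ; →target
#8 addi  $3, $4, 6 ; 0/9/3/7/1/12/12
#10 add  $4, $1, $2 ; 0/9/3/7/12/12/12
#11 slt  $6, $0, $5 ; 0/9/3/7/12/12/1
#12 add  $2, $6, $0 ; 0/9/1/7/12/12/1

$0=0 $1=9 $2=1 $3=7 $4=12 $5=12 $6=1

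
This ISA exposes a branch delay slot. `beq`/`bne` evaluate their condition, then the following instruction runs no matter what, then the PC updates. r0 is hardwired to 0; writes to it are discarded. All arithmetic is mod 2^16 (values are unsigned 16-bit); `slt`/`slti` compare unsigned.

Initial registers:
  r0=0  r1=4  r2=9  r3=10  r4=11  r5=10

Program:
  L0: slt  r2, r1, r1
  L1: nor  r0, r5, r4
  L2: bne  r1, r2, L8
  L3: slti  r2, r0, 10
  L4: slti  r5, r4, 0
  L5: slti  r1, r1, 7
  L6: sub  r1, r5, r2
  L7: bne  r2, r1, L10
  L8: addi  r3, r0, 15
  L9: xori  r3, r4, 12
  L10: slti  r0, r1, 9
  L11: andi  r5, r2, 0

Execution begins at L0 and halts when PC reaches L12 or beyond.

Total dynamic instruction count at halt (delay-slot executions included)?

  step pc=0: slt  r2, r1, r1  regs=(0,4,0,10,11,10)
  step pc=1: nor  r0, r5, r4  regs=(0,4,0,10,11,10)
  step pc=2: bne  r1, r2, L8  cond=T  regs=(0,4,0,10,11,10)
  step pc=3: slti  r2, r0, 10  regs=(0,4,1,10,11,10)
  step pc=8: addi  r3, r0, 15  regs=(0,4,1,15,11,10)
  step pc=9: xori  r3, r4, 12  regs=(0,4,1,7,11,10)
  step pc=10: slti  r0, r1, 9  regs=(0,4,1,7,11,10)
  step pc=11: andi  r5, r2, 0  regs=(0,4,1,7,11,0)

8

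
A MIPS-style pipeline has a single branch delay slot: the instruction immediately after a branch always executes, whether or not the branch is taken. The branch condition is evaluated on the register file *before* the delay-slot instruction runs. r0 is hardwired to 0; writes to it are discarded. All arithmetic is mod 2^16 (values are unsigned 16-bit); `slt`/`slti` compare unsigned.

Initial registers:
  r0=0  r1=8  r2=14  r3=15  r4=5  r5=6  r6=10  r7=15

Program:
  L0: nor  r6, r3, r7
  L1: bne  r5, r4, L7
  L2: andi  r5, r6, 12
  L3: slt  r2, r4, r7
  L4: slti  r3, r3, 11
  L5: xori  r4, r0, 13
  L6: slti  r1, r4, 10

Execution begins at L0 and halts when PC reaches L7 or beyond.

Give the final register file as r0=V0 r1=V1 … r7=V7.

r0=0 r1=8 r2=14 r3=15 r4=5 r5=0 r6=65520 r7=15

#0 nor  r6, r3, r7 ; 0/8/14/15/5/6/65520/15
#1 bne  r5, r4, L7 ; 0/8/14/15/5/6/65520/15 ; →target
#2 andi  r5, r6, 12 ; 0/8/14/15/5/0/65520/15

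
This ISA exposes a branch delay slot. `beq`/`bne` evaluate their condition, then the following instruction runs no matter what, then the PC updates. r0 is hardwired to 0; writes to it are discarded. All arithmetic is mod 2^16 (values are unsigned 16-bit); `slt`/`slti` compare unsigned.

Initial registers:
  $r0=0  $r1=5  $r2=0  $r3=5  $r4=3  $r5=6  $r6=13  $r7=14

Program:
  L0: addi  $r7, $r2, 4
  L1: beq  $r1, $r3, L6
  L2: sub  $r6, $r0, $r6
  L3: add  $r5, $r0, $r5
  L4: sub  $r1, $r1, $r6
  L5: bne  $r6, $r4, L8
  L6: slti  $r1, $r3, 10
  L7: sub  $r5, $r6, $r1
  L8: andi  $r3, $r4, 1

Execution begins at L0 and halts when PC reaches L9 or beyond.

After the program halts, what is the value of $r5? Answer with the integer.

  step pc=0: addi  $r7, $r2, 4  regs=(0,5,0,5,3,6,13,4)
  step pc=1: beq  $r1, $r3, L6  cond=T  regs=(0,5,0,5,3,6,13,4)
  step pc=2: sub  $r6, $r0, $r6  regs=(0,5,0,5,3,6,65523,4)
  step pc=6: slti  $r1, $r3, 10  regs=(0,1,0,5,3,6,65523,4)
  step pc=7: sub  $r5, $r6, $r1  regs=(0,1,0,5,3,65522,65523,4)
  step pc=8: andi  $r3, $r4, 1  regs=(0,1,0,1,3,65522,65523,4)

65522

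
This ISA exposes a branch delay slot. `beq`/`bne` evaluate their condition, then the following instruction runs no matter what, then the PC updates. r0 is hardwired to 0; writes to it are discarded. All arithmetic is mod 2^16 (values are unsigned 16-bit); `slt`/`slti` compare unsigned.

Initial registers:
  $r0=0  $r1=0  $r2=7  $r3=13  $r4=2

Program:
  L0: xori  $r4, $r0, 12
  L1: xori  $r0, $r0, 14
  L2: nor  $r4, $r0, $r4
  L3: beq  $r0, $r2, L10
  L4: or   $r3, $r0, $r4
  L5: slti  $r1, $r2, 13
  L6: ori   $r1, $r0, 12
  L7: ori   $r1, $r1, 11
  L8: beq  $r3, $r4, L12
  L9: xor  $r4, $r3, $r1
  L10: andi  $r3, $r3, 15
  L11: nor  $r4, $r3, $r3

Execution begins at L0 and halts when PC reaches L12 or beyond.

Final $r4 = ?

  step pc=0: xori  $r4, $r0, 12  regs=(0,0,7,13,12)
  step pc=1: xori  $r0, $r0, 14  regs=(0,0,7,13,12)
  step pc=2: nor  $r4, $r0, $r4  regs=(0,0,7,13,65523)
  step pc=3: beq  $r0, $r2, L10  cond=F  regs=(0,0,7,13,65523)
  step pc=4: or   $r3, $r0, $r4  regs=(0,0,7,65523,65523)
  step pc=5: slti  $r1, $r2, 13  regs=(0,1,7,65523,65523)
  step pc=6: ori   $r1, $r0, 12  regs=(0,12,7,65523,65523)
  step pc=7: ori   $r1, $r1, 11  regs=(0,15,7,65523,65523)
  step pc=8: beq  $r3, $r4, L12  cond=T  regs=(0,15,7,65523,65523)
  step pc=9: xor  $r4, $r3, $r1  regs=(0,15,7,65523,65532)

65532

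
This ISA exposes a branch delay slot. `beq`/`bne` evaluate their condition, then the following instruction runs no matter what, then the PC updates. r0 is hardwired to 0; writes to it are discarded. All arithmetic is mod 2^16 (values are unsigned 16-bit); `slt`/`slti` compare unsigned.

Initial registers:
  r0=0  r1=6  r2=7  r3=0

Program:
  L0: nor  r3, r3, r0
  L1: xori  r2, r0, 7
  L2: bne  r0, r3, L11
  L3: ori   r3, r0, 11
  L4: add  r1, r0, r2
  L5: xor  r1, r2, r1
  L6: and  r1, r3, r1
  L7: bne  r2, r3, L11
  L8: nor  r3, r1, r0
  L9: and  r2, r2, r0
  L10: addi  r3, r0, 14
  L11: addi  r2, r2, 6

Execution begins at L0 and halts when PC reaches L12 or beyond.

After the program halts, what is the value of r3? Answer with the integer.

PC=0  nor  r3, r3, r0        | r0=0 r1=6 r2=7 r3=65535
PC=1  xori  r2, r0, 7        | r0=0 r1=6 r2=7 r3=65535
PC=2  bne  r0, r3, L11       | r0=0 r1=6 r2=7 r3=65535  [TAKEN]
PC=3  ori   r3, r0, 11       | r0=0 r1=6 r2=7 r3=11
PC=11 addi  r2, r2, 6        | r0=0 r1=6 r2=13 r3=11

11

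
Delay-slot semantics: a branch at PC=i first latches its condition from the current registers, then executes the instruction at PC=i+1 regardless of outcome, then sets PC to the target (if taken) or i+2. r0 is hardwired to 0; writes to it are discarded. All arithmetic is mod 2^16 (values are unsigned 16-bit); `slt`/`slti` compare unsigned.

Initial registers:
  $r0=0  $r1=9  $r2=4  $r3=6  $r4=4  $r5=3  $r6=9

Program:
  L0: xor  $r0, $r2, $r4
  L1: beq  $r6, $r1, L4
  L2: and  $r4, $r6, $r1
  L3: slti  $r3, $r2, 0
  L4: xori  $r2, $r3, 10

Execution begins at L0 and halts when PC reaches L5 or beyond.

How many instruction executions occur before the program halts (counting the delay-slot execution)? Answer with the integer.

4

[0] xor  $r0, $r2, $r4  →  {$r0:0, $r1:9, $r2:4, $r3:6, $r4:4, $r5:3, $r6:9}
[1] beq  $r6, $r1, L4  →  {$r0:0, $r1:9, $r2:4, $r3:6, $r4:4, $r5:3, $r6:9}  ⟨branch taken⟩
[2] and  $r4, $r6, $r1  →  {$r0:0, $r1:9, $r2:4, $r3:6, $r4:9, $r5:3, $r6:9}
[4] xori  $r2, $r3, 10  →  {$r0:0, $r1:9, $r2:12, $r3:6, $r4:9, $r5:3, $r6:9}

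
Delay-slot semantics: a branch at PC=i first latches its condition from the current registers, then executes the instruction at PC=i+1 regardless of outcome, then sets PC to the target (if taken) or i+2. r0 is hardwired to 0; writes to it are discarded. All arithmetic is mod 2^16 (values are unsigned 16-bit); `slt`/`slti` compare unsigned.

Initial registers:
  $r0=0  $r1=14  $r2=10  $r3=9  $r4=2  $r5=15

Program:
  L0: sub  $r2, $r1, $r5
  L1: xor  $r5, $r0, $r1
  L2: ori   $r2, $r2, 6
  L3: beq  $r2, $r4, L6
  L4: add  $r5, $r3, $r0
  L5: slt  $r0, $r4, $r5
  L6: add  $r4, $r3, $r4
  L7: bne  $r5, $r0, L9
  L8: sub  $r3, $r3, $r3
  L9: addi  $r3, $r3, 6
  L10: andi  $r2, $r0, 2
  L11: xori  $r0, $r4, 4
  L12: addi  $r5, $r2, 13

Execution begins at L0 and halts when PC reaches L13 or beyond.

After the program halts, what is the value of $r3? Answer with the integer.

6

PC=0  sub  $r2, $r1, $r5     | $r0=0 $r1=14 $r2=65535 $r3=9 $r4=2 $r5=15
PC=1  xor  $r5, $r0, $r1     | $r0=0 $r1=14 $r2=65535 $r3=9 $r4=2 $r5=14
PC=2  ori   $r2, $r2, 6      | $r0=0 $r1=14 $r2=65535 $r3=9 $r4=2 $r5=14
PC=3  beq  $r2, $r4, L6      | $r0=0 $r1=14 $r2=65535 $r3=9 $r4=2 $r5=14  [not taken]
PC=4  add  $r5, $r3, $r0     | $r0=0 $r1=14 $r2=65535 $r3=9 $r4=2 $r5=9
PC=5  slt  $r0, $r4, $r5     | $r0=0 $r1=14 $r2=65535 $r3=9 $r4=2 $r5=9
PC=6  add  $r4, $r3, $r4     | $r0=0 $r1=14 $r2=65535 $r3=9 $r4=11 $r5=9
PC=7  bne  $r5, $r0, L9      | $r0=0 $r1=14 $r2=65535 $r3=9 $r4=11 $r5=9  [TAKEN]
PC=8  sub  $r3, $r3, $r3     | $r0=0 $r1=14 $r2=65535 $r3=0 $r4=11 $r5=9
PC=9  addi  $r3, $r3, 6      | $r0=0 $r1=14 $r2=65535 $r3=6 $r4=11 $r5=9
PC=10 andi  $r2, $r0, 2      | $r0=0 $r1=14 $r2=0 $r3=6 $r4=11 $r5=9
PC=11 xori  $r0, $r4, 4      | $r0=0 $r1=14 $r2=0 $r3=6 $r4=11 $r5=9
PC=12 addi  $r5, $r2, 13     | $r0=0 $r1=14 $r2=0 $r3=6 $r4=11 $r5=13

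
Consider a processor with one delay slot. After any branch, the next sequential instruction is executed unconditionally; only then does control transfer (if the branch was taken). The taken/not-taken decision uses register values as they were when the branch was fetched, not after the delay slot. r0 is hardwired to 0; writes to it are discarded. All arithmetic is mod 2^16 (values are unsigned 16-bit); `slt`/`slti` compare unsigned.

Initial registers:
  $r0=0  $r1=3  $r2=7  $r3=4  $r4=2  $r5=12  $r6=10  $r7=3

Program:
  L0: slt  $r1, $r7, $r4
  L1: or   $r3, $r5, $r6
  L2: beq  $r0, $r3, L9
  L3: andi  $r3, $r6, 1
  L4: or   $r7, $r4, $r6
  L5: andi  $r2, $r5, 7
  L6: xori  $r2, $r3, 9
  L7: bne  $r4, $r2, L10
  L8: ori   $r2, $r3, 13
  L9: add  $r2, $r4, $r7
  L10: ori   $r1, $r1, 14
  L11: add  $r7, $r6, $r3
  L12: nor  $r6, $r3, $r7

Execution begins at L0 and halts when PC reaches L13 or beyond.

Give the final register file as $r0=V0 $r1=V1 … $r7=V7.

$r0=0 $r1=14 $r2=13 $r3=0 $r4=2 $r5=12 $r6=65525 $r7=10

PC=0  slt  $r1, $r7, $r4     | $r0=0 $r1=0 $r2=7 $r3=4 $r4=2 $r5=12 $r6=10 $r7=3
PC=1  or   $r3, $r5, $r6     | $r0=0 $r1=0 $r2=7 $r3=14 $r4=2 $r5=12 $r6=10 $r7=3
PC=2  beq  $r0, $r3, L9      | $r0=0 $r1=0 $r2=7 $r3=14 $r4=2 $r5=12 $r6=10 $r7=3  [not taken]
PC=3  andi  $r3, $r6, 1      | $r0=0 $r1=0 $r2=7 $r3=0 $r4=2 $r5=12 $r6=10 $r7=3
PC=4  or   $r7, $r4, $r6     | $r0=0 $r1=0 $r2=7 $r3=0 $r4=2 $r5=12 $r6=10 $r7=10
PC=5  andi  $r2, $r5, 7      | $r0=0 $r1=0 $r2=4 $r3=0 $r4=2 $r5=12 $r6=10 $r7=10
PC=6  xori  $r2, $r3, 9      | $r0=0 $r1=0 $r2=9 $r3=0 $r4=2 $r5=12 $r6=10 $r7=10
PC=7  bne  $r4, $r2, L10     | $r0=0 $r1=0 $r2=9 $r3=0 $r4=2 $r5=12 $r6=10 $r7=10  [TAKEN]
PC=8  ori   $r2, $r3, 13     | $r0=0 $r1=0 $r2=13 $r3=0 $r4=2 $r5=12 $r6=10 $r7=10
PC=10 ori   $r1, $r1, 14     | $r0=0 $r1=14 $r2=13 $r3=0 $r4=2 $r5=12 $r6=10 $r7=10
PC=11 add  $r7, $r6, $r3     | $r0=0 $r1=14 $r2=13 $r3=0 $r4=2 $r5=12 $r6=10 $r7=10
PC=12 nor  $r6, $r3, $r7     | $r0=0 $r1=14 $r2=13 $r3=0 $r4=2 $r5=12 $r6=65525 $r7=10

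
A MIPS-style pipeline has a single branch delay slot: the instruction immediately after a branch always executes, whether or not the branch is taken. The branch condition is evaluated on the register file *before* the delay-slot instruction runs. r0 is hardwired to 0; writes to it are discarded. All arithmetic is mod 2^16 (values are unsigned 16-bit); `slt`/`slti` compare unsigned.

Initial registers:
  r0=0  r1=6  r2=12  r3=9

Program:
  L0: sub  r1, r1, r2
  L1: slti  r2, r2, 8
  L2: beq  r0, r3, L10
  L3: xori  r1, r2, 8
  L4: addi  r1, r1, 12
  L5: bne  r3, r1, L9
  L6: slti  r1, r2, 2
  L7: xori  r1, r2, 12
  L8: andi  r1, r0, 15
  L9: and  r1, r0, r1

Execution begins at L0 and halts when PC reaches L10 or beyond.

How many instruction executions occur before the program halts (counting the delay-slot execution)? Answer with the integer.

8

PC=0  sub  r1, r1, r2        | r0=0 r1=65530 r2=12 r3=9
PC=1  slti  r2, r2, 8        | r0=0 r1=65530 r2=0 r3=9
PC=2  beq  r0, r3, L10       | r0=0 r1=65530 r2=0 r3=9  [not taken]
PC=3  xori  r1, r2, 8        | r0=0 r1=8 r2=0 r3=9
PC=4  addi  r1, r1, 12       | r0=0 r1=20 r2=0 r3=9
PC=5  bne  r3, r1, L9        | r0=0 r1=20 r2=0 r3=9  [TAKEN]
PC=6  slti  r1, r2, 2        | r0=0 r1=1 r2=0 r3=9
PC=9  and  r1, r0, r1        | r0=0 r1=0 r2=0 r3=9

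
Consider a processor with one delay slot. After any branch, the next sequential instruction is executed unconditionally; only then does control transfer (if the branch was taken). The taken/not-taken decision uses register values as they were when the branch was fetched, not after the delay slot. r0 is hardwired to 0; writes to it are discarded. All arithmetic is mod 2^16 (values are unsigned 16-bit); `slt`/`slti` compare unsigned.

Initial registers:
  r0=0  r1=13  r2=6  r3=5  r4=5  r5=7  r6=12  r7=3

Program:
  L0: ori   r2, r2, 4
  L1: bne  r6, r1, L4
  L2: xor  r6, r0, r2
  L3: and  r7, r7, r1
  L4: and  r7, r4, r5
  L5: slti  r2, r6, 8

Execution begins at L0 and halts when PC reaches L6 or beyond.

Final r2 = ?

1

#0 ori   r2, r2, 4 ; 0/13/6/5/5/7/12/3
#1 bne  r6, r1, L4 ; 0/13/6/5/5/7/12/3 ; →target
#2 xor  r6, r0, r2 ; 0/13/6/5/5/7/6/3
#4 and  r7, r4, r5 ; 0/13/6/5/5/7/6/5
#5 slti  r2, r6, 8 ; 0/13/1/5/5/7/6/5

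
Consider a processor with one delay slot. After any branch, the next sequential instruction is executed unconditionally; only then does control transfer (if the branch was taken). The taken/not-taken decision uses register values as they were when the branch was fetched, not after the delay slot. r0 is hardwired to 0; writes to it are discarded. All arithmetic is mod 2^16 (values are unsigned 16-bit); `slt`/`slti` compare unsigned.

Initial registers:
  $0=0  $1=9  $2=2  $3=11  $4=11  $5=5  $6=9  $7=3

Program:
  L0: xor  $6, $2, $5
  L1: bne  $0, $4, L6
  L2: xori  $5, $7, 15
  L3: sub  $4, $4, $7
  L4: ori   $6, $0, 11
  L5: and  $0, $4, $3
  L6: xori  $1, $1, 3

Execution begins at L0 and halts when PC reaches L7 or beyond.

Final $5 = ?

12

#0 xor  $6, $2, $5 ; 0/9/2/11/11/5/7/3
#1 bne  $0, $4, L6 ; 0/9/2/11/11/5/7/3 ; →target
#2 xori  $5, $7, 15 ; 0/9/2/11/11/12/7/3
#6 xori  $1, $1, 3 ; 0/10/2/11/11/12/7/3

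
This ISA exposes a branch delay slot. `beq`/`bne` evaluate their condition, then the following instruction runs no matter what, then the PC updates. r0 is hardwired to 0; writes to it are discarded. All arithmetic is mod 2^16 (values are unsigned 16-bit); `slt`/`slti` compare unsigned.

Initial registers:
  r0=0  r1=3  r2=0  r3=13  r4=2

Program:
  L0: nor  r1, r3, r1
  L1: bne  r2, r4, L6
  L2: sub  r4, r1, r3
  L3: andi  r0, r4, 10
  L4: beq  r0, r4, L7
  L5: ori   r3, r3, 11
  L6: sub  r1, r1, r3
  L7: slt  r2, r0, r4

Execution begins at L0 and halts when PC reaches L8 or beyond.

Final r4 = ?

#0 nor  r1, r3, r1 ; 0/65520/0/13/2
#1 bne  r2, r4, L6 ; 0/65520/0/13/2 ; →target
#2 sub  r4, r1, r3 ; 0/65520/0/13/65507
#6 sub  r1, r1, r3 ; 0/65507/0/13/65507
#7 slt  r2, r0, r4 ; 0/65507/1/13/65507

65507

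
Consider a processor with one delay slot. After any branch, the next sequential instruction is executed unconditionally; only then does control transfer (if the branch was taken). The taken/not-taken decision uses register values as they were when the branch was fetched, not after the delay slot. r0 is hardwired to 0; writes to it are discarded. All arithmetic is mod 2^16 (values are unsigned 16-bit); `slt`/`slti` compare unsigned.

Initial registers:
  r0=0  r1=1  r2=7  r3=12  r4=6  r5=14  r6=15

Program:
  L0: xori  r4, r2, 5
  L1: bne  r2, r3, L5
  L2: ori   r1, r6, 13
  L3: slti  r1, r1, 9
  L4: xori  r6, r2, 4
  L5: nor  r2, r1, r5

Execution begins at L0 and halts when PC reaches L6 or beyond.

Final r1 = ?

#0 xori  r4, r2, 5 ; 0/1/7/12/2/14/15
#1 bne  r2, r3, L5 ; 0/1/7/12/2/14/15 ; →target
#2 ori   r1, r6, 13 ; 0/15/7/12/2/14/15
#5 nor  r2, r1, r5 ; 0/15/65520/12/2/14/15

15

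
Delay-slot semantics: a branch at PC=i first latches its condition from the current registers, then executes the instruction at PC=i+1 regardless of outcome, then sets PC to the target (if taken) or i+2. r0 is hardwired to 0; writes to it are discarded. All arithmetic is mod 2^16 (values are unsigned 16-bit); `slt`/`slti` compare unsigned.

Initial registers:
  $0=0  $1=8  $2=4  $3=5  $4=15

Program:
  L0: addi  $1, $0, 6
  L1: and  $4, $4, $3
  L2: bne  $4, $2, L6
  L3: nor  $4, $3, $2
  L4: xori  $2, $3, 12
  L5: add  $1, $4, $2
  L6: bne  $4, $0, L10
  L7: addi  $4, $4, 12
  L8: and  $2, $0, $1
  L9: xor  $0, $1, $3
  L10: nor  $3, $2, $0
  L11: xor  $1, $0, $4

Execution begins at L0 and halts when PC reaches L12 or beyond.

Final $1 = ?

6

#0 addi  $1, $0, 6 ; 0/6/4/5/15
#1 and  $4, $4, $3 ; 0/6/4/5/5
#2 bne  $4, $2, L6 ; 0/6/4/5/5 ; →target
#3 nor  $4, $3, $2 ; 0/6/4/5/65530
#6 bne  $4, $0, L10 ; 0/6/4/5/65530 ; →target
#7 addi  $4, $4, 12 ; 0/6/4/5/6
#10 nor  $3, $2, $0 ; 0/6/4/65531/6
#11 xor  $1, $0, $4 ; 0/6/4/65531/6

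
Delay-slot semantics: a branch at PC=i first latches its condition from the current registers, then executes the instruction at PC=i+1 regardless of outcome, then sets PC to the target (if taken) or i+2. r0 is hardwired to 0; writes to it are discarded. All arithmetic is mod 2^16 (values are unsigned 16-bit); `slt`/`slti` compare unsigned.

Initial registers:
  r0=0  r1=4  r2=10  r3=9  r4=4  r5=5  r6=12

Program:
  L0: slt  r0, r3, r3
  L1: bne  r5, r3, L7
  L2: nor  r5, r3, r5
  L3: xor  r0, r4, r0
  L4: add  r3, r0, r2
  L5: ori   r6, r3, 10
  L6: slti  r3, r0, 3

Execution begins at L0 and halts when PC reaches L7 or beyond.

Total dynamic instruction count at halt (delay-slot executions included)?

3

[0] slt  r0, r3, r3  →  {r0:0, r1:4, r2:10, r3:9, r4:4, r5:5, r6:12}
[1] bne  r5, r3, L7  →  {r0:0, r1:4, r2:10, r3:9, r4:4, r5:5, r6:12}  ⟨branch taken⟩
[2] nor  r5, r3, r5  →  {r0:0, r1:4, r2:10, r3:9, r4:4, r5:65522, r6:12}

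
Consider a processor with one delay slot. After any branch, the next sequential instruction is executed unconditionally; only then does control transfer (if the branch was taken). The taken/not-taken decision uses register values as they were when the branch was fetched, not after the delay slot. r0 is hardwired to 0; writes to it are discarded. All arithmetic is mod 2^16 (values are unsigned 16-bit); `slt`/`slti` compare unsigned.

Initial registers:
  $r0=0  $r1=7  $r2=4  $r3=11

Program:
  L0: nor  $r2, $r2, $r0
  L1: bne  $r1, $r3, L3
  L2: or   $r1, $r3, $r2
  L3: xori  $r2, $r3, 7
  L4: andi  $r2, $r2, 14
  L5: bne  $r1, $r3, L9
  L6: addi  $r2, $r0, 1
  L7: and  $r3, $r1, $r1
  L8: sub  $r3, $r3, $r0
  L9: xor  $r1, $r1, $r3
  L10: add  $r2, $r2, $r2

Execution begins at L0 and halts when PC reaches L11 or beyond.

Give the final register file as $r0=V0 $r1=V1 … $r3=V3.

$r0=0 $r1=65520 $r2=2 $r3=11

  step pc=0: nor  $r2, $r2, $r0  regs=(0,7,65531,11)
  step pc=1: bne  $r1, $r3, L3  cond=T  regs=(0,7,65531,11)
  step pc=2: or   $r1, $r3, $r2  regs=(0,65531,65531,11)
  step pc=3: xori  $r2, $r3, 7  regs=(0,65531,12,11)
  step pc=4: andi  $r2, $r2, 14  regs=(0,65531,12,11)
  step pc=5: bne  $r1, $r3, L9  cond=T  regs=(0,65531,12,11)
  step pc=6: addi  $r2, $r0, 1  regs=(0,65531,1,11)
  step pc=9: xor  $r1, $r1, $r3  regs=(0,65520,1,11)
  step pc=10: add  $r2, $r2, $r2  regs=(0,65520,2,11)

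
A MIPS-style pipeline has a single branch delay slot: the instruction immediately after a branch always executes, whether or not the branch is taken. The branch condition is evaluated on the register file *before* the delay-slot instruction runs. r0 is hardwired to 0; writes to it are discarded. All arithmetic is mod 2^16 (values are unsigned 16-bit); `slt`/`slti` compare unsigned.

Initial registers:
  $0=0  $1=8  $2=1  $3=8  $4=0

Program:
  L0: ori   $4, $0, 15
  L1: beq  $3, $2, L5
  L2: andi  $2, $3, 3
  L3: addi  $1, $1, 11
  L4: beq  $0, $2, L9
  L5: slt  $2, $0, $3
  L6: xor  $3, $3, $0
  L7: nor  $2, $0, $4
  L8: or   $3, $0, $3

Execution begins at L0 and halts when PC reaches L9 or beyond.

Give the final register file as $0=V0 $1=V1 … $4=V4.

$0=0 $1=19 $2=1 $3=8 $4=15

  step pc=0: ori   $4, $0, 15  regs=(0,8,1,8,15)
  step pc=1: beq  $3, $2, L5  cond=F  regs=(0,8,1,8,15)
  step pc=2: andi  $2, $3, 3  regs=(0,8,0,8,15)
  step pc=3: addi  $1, $1, 11  regs=(0,19,0,8,15)
  step pc=4: beq  $0, $2, L9  cond=T  regs=(0,19,0,8,15)
  step pc=5: slt  $2, $0, $3  regs=(0,19,1,8,15)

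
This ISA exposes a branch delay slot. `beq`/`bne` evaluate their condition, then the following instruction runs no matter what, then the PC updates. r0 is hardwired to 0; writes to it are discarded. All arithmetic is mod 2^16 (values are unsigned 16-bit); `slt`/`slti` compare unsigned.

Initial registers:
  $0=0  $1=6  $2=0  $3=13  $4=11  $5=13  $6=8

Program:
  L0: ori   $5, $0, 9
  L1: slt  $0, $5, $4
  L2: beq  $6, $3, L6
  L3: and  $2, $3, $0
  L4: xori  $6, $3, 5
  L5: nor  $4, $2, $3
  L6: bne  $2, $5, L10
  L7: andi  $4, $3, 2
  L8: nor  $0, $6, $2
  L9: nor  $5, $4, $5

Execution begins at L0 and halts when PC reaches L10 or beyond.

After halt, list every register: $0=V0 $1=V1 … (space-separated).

$0=0 $1=6 $2=0 $3=13 $4=0 $5=9 $6=8

  step pc=0: ori   $5, $0, 9  regs=(0,6,0,13,11,9,8)
  step pc=1: slt  $0, $5, $4  regs=(0,6,0,13,11,9,8)
  step pc=2: beq  $6, $3, L6  cond=F  regs=(0,6,0,13,11,9,8)
  step pc=3: and  $2, $3, $0  regs=(0,6,0,13,11,9,8)
  step pc=4: xori  $6, $3, 5  regs=(0,6,0,13,11,9,8)
  step pc=5: nor  $4, $2, $3  regs=(0,6,0,13,65522,9,8)
  step pc=6: bne  $2, $5, L10  cond=T  regs=(0,6,0,13,65522,9,8)
  step pc=7: andi  $4, $3, 2  regs=(0,6,0,13,0,9,8)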